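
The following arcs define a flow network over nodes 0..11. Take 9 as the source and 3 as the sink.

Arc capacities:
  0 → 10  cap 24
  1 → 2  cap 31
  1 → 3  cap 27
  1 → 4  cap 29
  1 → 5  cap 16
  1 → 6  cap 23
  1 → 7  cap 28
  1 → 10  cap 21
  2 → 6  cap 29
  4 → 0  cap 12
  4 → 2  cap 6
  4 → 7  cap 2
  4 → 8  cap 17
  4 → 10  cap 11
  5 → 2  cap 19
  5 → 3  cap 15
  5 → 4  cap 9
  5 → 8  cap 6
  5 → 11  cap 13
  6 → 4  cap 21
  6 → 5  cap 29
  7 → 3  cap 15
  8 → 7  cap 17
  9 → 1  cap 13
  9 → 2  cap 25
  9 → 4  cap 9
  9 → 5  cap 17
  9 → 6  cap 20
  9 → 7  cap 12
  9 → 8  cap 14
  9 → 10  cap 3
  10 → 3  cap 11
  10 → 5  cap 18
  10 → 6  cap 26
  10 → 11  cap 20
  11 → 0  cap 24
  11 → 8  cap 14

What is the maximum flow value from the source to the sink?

Maximum flow value: 54

augment #1: 9→1→3 bottleneck 13, total now 13
augment #2: 9→5→3 bottleneck 15, total now 28
augment #3: 9→7→3 bottleneck 12, total now 40
augment #4: 9→10→3 bottleneck 3, total now 43
augment #5: 9→4→7→3 bottleneck 2, total now 45
augment #6: 9→4→10→3 bottleneck 7, total now 52
augment #7: 9→8→7→3 bottleneck 1, total now 53
augment #8: 9→5→4→10→3 bottleneck 1, total now 54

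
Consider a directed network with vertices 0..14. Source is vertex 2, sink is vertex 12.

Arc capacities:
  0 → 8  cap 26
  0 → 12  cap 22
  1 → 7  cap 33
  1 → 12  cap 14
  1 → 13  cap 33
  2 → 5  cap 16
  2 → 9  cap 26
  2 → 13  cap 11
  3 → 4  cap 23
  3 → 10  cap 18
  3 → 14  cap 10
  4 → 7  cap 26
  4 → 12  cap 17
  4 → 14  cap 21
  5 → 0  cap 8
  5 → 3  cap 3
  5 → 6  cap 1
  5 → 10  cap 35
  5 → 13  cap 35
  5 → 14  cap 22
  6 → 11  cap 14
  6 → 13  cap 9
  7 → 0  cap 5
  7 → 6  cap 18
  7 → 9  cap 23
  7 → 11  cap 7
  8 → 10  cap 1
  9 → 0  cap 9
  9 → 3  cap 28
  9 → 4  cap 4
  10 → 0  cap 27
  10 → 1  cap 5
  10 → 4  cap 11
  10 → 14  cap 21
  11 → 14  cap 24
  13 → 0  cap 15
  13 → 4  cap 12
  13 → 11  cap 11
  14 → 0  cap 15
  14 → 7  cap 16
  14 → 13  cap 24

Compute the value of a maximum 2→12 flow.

Maximum flow value: 44

augment #1: 2→5→0→12 bottleneck 8, total now 8
augment #2: 2→9→0→12 bottleneck 9, total now 17
augment #3: 2→9→4→12 bottleneck 4, total now 21
augment #4: 2→13→0→12 bottleneck 5, total now 26
augment #5: 2→13→4→12 bottleneck 6, total now 32
augment #6: 2→5→3→4→12 bottleneck 3, total now 35
augment #7: 2→5→10→1→12 bottleneck 5, total now 40
augment #8: 2→9→3→4→12 bottleneck 4, total now 44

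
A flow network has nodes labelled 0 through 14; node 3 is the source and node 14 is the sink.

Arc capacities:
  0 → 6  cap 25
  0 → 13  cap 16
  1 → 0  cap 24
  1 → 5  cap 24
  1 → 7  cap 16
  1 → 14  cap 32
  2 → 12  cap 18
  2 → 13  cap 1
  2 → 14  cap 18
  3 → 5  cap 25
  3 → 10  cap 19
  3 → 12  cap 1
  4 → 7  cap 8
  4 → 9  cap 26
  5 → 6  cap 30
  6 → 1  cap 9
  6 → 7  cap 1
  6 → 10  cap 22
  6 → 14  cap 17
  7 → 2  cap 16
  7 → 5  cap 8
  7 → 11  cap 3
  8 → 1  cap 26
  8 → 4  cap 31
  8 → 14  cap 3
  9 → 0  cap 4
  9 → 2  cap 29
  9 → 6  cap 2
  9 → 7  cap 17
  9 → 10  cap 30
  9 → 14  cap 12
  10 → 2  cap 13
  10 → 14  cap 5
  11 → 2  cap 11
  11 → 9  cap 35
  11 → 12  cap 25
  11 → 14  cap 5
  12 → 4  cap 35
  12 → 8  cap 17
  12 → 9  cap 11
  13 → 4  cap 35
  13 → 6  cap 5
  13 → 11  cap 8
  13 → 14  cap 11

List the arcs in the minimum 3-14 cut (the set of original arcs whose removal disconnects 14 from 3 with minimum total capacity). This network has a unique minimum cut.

Min-cut arcs: {(3,5), (3,12), (10,2), (10,14)} (total capacity 44)

augment #1: 3→10→14 push 5
augment #2: 3→5→6→14 push 17
augment #3: 3→10→2→14 push 13
augment #4: 3→12→8→14 push 1
augment #5: 3→5→6→1→14 push 8
max flow = 44; residual-reachable set from 3 gives S-side
cut edges (S→T): {(3,5), (3,12), (10,2), (10,14)} total cap 44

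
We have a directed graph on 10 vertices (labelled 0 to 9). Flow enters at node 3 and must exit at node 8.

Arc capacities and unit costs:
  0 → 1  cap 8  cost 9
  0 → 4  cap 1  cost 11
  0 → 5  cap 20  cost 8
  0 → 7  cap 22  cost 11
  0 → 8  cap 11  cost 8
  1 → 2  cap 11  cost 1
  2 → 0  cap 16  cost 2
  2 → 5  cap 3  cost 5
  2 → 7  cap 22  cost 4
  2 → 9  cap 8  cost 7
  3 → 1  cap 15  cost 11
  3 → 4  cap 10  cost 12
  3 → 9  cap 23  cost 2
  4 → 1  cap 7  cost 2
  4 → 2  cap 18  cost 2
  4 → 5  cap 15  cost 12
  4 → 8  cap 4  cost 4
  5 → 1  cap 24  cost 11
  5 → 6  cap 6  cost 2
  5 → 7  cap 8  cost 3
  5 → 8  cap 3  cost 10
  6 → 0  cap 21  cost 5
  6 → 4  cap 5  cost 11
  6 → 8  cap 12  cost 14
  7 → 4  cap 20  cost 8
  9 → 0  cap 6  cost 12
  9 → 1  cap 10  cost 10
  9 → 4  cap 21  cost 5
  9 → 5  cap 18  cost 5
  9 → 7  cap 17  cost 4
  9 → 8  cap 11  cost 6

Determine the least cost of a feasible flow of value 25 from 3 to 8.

Minimum cost for 25 units: 322

shortest-cost path #1: 3→9→8 push 11 @ unit cost 8 (adds 88)
shortest-cost path #2: 3→9→4→8 push 4 @ unit cost 11 (adds 44)
shortest-cost path #3: 3→9→5→8 push 3 @ unit cost 17 (adds 51)
shortest-cost path #4: 3→9→4→2→0→8 push 5 @ unit cost 19 (adds 95)
shortest-cost path #5: 3→1→2→0→8 push 2 @ unit cost 22 (adds 44)
total cost = 322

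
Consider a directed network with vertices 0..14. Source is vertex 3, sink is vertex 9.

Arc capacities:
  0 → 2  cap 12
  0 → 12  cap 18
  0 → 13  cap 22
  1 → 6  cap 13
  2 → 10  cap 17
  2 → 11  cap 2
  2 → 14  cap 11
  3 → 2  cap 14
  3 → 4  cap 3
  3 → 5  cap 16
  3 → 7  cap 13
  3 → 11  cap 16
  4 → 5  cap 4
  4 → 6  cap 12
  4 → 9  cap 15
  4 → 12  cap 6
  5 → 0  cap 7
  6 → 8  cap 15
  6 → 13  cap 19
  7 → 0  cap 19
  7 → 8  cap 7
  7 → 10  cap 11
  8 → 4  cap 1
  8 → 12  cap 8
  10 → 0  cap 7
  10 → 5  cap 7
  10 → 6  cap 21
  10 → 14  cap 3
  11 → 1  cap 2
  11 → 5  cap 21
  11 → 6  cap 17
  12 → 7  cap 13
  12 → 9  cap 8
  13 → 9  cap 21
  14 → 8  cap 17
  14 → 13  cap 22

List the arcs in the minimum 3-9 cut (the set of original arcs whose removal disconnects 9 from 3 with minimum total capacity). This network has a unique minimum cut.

augment #1: 3→4→9 push 3
augment #2: 3→2→14→13→9 push 11
augment #3: 3→5→0→12→9 push 7
augment #4: 3→7→0→12→9 push 1
augment #5: 3→7→0→13→9 push 10
augment #6: 3→7→8→4→9 push 1
max flow = 33; residual-reachable set from 3 gives S-side
cut edges (S→T): {(3,4), (8,4), (12,9), (13,9)} total cap 33

Min-cut arcs: {(3,4), (8,4), (12,9), (13,9)} (total capacity 33)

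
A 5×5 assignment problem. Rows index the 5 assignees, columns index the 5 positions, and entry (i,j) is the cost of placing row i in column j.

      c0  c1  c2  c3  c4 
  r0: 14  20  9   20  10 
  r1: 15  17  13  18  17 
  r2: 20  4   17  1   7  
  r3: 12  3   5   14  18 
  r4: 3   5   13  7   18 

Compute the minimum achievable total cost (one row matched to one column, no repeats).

Minimum assignment cost: 30

optimal assignment: row0→col4 (cost 10), row1→col2 (cost 13), row2→col3 (cost 1), row3→col1 (cost 3), row4→col0 (cost 3)
total = 10 + 13 + 1 + 3 + 3 = 30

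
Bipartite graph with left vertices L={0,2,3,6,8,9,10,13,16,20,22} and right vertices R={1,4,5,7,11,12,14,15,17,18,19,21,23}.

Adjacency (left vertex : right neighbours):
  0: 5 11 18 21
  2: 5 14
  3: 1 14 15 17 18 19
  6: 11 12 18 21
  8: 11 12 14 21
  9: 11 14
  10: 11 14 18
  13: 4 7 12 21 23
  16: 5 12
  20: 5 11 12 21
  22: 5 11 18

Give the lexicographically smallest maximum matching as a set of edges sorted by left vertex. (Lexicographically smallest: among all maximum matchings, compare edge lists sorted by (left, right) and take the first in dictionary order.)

|M| = 8 (so the lex-smallest maximum matching has 8 edges)
process left vertices in ascending order; for each, take the smallest-labelled available neighbour that still permits 8 edges overall, or leave it unmatched if none does
lex-smallest matching: {0-5, 2-14, 3-1, 6-11, 8-12, 10-18, 13-4, 20-21}

Lex-smallest maximum matching: {(0,5), (2,14), (3,1), (6,11), (8,12), (10,18), (13,4), (20,21)}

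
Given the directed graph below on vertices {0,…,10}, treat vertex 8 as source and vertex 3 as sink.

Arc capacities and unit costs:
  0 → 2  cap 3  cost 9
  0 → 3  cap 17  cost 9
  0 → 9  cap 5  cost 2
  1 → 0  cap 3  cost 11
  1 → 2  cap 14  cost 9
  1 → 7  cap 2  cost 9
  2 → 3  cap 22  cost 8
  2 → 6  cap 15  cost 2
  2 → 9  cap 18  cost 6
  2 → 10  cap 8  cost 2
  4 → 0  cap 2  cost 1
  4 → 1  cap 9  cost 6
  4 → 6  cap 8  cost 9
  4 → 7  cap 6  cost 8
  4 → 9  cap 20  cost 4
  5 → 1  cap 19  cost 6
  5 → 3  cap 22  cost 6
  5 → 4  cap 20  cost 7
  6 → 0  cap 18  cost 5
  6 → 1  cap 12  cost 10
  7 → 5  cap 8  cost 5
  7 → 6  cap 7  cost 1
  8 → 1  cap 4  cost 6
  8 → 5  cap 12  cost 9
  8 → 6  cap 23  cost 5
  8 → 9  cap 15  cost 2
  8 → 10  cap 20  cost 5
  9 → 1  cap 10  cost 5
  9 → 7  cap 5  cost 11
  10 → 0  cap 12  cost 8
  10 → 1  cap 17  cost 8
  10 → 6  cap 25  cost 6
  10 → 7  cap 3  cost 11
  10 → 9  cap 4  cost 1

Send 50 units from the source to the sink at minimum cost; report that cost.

shortest-cost path #1: 8→5→3 push 12 @ unit cost 15 (adds 180)
shortest-cost path #2: 8→6→0→3 push 17 @ unit cost 19 (adds 323)
shortest-cost path #3: 8→1→2→3 push 4 @ unit cost 23 (adds 92)
shortest-cost path #4: 8→9→1→2→3 push 10 @ unit cost 24 (adds 240)
shortest-cost path #5: 8→9→7→5→3 push 5 @ unit cost 24 (adds 120)
shortest-cost path #6: 8→6→0→2→3 push 1 @ unit cost 27 (adds 27)
shortest-cost path #7: 8→10→7→5→3 push 1 @ unit cost 27 (adds 27)
total cost = 1009

Minimum cost for 50 units: 1009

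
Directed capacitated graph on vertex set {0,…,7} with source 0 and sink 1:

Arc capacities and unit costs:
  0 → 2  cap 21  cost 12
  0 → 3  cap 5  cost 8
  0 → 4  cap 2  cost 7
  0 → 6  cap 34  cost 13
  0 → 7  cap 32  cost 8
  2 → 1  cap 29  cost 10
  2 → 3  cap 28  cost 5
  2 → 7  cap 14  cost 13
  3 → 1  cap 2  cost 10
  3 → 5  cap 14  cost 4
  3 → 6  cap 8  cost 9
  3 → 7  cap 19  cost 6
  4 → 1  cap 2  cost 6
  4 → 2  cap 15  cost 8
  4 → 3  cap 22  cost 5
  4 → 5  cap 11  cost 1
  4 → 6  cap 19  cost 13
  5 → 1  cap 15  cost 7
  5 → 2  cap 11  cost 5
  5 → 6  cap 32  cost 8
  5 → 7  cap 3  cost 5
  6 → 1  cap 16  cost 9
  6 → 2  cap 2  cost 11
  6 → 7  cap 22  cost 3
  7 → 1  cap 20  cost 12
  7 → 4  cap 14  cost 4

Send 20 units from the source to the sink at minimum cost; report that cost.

Minimum cost for 20 units: 379

shortest-cost path #1: 0→4→1 push 2 @ unit cost 13 (adds 26)
shortest-cost path #2: 0→3→1 push 2 @ unit cost 18 (adds 36)
shortest-cost path #3: 0→3→5→1 push 3 @ unit cost 19 (adds 57)
shortest-cost path #4: 0→7→1 push 13 @ unit cost 20 (adds 260)
total cost = 379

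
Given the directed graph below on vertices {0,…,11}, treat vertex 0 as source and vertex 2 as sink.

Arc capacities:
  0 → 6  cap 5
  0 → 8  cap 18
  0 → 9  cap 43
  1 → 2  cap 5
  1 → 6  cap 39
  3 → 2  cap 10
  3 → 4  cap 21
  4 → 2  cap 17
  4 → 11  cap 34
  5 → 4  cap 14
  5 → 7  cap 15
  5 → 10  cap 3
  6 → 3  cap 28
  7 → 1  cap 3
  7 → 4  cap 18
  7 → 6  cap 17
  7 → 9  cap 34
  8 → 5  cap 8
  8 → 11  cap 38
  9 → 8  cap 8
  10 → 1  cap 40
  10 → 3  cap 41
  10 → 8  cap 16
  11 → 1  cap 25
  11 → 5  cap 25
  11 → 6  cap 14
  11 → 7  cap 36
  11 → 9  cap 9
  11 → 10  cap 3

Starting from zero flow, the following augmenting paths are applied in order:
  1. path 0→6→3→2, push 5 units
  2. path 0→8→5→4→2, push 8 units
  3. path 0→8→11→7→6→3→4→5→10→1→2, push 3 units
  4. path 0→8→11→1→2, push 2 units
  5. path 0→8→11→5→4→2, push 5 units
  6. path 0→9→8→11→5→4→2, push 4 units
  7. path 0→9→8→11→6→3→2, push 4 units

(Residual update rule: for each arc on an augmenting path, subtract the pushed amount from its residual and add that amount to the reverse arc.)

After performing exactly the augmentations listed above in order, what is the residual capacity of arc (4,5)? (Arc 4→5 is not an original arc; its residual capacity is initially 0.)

Residual capacity of (4,5): 14

after path 1 (0→6→3→2, push 5): res(4,5)=0
after path 2 (0→8→5→4→2, push 8): res(4,5)=8
after path 3 (0→8→11→7→6→3→4→5→10→1→2, push 3): res(4,5)=5
after path 4 (0→8→11→1→2, push 2): res(4,5)=5
after path 5 (0→8→11→5→4→2, push 5): res(4,5)=10
after path 6 (0→9→8→11→5→4→2, push 4): res(4,5)=14
after path 7 (0→9→8→11→6→3→2, push 4): res(4,5)=14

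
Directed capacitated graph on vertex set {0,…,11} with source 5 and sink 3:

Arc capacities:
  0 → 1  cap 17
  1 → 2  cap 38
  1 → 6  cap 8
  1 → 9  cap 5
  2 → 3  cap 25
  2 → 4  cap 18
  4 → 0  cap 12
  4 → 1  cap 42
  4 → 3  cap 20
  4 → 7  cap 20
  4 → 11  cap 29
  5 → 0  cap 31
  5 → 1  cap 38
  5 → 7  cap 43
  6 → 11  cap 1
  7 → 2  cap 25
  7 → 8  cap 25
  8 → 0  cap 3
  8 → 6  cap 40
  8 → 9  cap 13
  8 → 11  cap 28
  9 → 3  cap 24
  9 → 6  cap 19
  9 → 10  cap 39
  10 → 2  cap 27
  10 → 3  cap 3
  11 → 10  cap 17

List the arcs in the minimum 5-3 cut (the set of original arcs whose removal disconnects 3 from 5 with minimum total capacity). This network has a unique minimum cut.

Min-cut arcs: {(1,9), (2,3), (2,4), (8,9), (10,3)} (total capacity 64)

augment #1: 5→1→2→3 push 25
augment #2: 5→1→9→3 push 5
augment #3: 5→1→2→4→3 push 8
augment #4: 5→7→2→4→3 push 10
augment #5: 5→7→8→9→3 push 13
augment #6: 5→7→8→11→10→3 push 3
max flow = 64; residual-reachable set from 5 gives S-side
cut edges (S→T): {(1,9), (2,3), (2,4), (8,9), (10,3)} total cap 64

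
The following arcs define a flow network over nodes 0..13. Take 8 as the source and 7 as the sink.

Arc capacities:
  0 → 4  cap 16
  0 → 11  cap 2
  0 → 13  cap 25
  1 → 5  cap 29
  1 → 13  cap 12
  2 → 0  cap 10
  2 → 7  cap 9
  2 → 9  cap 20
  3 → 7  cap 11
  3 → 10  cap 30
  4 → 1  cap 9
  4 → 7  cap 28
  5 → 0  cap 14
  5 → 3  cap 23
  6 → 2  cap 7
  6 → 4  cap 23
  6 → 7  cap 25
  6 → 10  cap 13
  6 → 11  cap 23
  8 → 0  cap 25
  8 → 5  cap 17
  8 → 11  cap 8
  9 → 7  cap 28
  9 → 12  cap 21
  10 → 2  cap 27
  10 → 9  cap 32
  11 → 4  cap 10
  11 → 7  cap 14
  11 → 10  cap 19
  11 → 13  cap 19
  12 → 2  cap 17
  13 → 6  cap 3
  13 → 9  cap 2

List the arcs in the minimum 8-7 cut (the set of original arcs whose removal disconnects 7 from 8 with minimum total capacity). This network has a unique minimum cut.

Min-cut arcs: {(0,4), (0,11), (8,5), (8,11), (13,6), (13,9)} (total capacity 48)

augment #1: 8→11→7 push 8
augment #2: 8→0→4→7 push 16
augment #3: 8→0→11→7 push 2
augment #4: 8→5→3→7 push 11
augment #5: 8→0→13→6→7 push 3
augment #6: 8→0→13→9→7 push 2
augment #7: 8→5→3→10→2→7 push 6
max flow = 48; residual-reachable set from 8 gives S-side
cut edges (S→T): {(0,4), (0,11), (8,5), (8,11), (13,6), (13,9)} total cap 48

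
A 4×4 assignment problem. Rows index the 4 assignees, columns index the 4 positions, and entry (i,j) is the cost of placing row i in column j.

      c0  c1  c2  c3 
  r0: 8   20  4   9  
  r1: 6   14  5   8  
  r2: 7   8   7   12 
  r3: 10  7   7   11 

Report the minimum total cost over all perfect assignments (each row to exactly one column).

optimal assignment: row0→col2 (cost 4), row1→col3 (cost 8), row2→col0 (cost 7), row3→col1 (cost 7)
total = 4 + 8 + 7 + 7 = 26

Minimum assignment cost: 26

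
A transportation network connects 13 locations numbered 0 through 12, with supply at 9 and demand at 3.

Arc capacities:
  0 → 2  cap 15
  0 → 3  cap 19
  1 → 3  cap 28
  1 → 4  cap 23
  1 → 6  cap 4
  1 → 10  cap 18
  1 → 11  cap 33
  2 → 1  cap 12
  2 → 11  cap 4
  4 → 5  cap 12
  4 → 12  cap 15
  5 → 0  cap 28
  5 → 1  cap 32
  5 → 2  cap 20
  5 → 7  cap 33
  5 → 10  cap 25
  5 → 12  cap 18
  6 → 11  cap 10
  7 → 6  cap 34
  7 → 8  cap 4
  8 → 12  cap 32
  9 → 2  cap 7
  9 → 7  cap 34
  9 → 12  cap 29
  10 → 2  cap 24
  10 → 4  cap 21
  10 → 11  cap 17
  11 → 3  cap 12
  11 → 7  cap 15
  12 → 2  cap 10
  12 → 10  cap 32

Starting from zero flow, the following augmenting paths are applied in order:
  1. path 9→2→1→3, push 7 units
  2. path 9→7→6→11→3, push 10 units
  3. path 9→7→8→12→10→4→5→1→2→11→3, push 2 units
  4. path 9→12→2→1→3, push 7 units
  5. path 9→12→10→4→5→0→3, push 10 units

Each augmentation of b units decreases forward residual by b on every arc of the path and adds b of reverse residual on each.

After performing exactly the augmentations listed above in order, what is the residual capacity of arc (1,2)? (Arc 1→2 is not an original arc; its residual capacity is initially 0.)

after path 1 (9→2→1→3, push 7): res(1,2)=7
after path 2 (9→7→6→11→3, push 10): res(1,2)=7
after path 3 (9→7→8→12→10→4→5→1→2→11→3, push 2): res(1,2)=5
after path 4 (9→12→2→1→3, push 7): res(1,2)=12
after path 5 (9→12→10→4→5→0→3, push 10): res(1,2)=12

Residual capacity of (1,2): 12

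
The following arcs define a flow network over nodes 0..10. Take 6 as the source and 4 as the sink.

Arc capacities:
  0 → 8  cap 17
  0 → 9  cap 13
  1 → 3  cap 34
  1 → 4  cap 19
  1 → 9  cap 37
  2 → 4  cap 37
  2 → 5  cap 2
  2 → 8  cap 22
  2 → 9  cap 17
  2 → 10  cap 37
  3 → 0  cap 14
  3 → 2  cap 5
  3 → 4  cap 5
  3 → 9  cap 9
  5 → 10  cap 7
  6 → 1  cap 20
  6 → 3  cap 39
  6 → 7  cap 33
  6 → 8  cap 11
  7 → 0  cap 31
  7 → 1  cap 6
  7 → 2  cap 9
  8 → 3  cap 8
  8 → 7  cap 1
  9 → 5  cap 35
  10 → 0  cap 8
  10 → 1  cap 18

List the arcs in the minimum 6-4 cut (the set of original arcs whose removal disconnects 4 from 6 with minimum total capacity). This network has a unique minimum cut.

augment #1: 6→1→4 push 19
augment #2: 6→3→4 push 5
augment #3: 6→3→2→4 push 5
augment #4: 6→7→2→4 push 9
max flow = 38; residual-reachable set from 6 gives S-side
cut edges (S→T): {(1,4), (3,2), (3,4), (7,2)} total cap 38

Min-cut arcs: {(1,4), (3,2), (3,4), (7,2)} (total capacity 38)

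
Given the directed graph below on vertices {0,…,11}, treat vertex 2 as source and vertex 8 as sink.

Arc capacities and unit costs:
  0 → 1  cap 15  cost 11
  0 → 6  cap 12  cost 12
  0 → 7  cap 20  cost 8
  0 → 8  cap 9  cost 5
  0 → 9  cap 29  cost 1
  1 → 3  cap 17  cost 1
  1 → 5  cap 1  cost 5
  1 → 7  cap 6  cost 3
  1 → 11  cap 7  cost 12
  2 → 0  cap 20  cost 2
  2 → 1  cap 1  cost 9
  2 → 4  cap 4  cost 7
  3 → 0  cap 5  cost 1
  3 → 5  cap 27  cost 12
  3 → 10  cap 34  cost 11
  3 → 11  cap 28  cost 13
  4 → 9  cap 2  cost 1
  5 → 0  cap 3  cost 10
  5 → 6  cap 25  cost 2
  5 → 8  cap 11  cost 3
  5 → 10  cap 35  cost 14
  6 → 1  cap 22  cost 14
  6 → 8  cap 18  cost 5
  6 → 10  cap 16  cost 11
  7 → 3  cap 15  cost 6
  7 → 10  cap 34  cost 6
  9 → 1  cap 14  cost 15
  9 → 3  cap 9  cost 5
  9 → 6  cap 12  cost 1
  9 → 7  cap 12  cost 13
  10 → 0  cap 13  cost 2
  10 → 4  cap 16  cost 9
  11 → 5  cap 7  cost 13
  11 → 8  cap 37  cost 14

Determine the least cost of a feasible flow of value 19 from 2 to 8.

shortest-cost path #1: 2→0→8 push 9 @ unit cost 7 (adds 63)
shortest-cost path #2: 2→0→9→6→8 push 10 @ unit cost 9 (adds 90)
total cost = 153

Minimum cost for 19 units: 153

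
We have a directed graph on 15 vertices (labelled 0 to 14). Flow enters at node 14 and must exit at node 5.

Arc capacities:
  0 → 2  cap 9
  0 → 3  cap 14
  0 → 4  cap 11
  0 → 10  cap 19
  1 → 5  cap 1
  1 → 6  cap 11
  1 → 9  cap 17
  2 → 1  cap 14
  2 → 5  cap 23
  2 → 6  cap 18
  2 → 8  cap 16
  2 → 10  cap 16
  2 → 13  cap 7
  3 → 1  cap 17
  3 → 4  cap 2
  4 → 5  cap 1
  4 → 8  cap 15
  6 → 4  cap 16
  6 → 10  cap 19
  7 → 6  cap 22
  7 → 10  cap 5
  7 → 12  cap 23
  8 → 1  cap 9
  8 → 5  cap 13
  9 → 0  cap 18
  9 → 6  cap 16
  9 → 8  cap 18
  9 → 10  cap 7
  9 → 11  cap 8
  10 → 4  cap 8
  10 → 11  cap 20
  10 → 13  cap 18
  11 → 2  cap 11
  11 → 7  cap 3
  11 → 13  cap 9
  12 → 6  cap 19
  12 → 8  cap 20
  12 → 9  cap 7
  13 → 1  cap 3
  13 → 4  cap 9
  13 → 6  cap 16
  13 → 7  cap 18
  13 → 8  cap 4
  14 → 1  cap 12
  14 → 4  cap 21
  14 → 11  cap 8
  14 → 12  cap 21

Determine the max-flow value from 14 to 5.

augment #1: 14→1→5 bottleneck 1, total now 1
augment #2: 14→4→5 bottleneck 1, total now 2
augment #3: 14→4→8→5 bottleneck 13, total now 15
augment #4: 14→11→2→5 bottleneck 8, total now 23
augment #5: 14→1→9→0→2→5 bottleneck 9, total now 32
augment #6: 14→1→9→11→2→5 bottleneck 2, total now 34
augment #7: 14→12→9→11→2→5 bottleneck 1, total now 35

Maximum flow value: 35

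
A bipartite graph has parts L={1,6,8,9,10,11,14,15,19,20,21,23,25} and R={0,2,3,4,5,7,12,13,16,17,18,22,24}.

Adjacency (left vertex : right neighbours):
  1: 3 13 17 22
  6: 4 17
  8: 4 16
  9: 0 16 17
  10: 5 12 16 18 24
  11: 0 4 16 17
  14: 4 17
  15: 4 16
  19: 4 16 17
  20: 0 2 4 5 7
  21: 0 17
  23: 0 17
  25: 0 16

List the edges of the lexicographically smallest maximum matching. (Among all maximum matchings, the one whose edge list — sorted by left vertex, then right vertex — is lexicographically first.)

|M| = 7 (so the lex-smallest maximum matching has 7 edges)
process left vertices in ascending order; for each, take the smallest-labelled available neighbour that still permits 7 edges overall, or leave it unmatched if none does
lex-smallest matching: {1-3, 6-4, 8-16, 9-0, 10-5, 11-17, 20-2}

Lex-smallest maximum matching: {(1,3), (6,4), (8,16), (9,0), (10,5), (11,17), (20,2)}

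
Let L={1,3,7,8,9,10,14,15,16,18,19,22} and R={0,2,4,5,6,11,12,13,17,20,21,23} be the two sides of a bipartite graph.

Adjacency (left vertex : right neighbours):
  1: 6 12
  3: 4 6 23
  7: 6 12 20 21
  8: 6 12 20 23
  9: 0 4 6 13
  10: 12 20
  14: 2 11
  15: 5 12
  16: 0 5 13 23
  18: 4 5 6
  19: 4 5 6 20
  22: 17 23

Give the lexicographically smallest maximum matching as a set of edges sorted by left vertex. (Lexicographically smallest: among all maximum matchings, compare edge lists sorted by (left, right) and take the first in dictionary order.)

|M| = 11 (so the lex-smallest maximum matching has 11 edges)
process left vertices in ascending order; for each, take the smallest-labelled available neighbour that still permits 11 edges overall, or leave it unmatched if none does
lex-smallest matching: {1-6, 3-4, 7-21, 8-23, 9-0, 10-12, 14-2, 15-5, 16-13, 19-20, 22-17}

Lex-smallest maximum matching: {(1,6), (3,4), (7,21), (8,23), (9,0), (10,12), (14,2), (15,5), (16,13), (19,20), (22,17)}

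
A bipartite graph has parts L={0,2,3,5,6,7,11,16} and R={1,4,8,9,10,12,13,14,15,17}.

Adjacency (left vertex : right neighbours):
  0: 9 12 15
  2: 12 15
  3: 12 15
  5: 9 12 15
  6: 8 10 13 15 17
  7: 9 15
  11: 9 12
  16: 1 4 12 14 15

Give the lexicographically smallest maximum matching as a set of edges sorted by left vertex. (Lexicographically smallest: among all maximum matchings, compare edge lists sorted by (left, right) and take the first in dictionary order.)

|M| = 5 (so the lex-smallest maximum matching has 5 edges)
process left vertices in ascending order; for each, take the smallest-labelled available neighbour that still permits 5 edges overall, or leave it unmatched if none does
lex-smallest matching: {0-9, 2-12, 3-15, 6-8, 16-1}

Lex-smallest maximum matching: {(0,9), (2,12), (3,15), (6,8), (16,1)}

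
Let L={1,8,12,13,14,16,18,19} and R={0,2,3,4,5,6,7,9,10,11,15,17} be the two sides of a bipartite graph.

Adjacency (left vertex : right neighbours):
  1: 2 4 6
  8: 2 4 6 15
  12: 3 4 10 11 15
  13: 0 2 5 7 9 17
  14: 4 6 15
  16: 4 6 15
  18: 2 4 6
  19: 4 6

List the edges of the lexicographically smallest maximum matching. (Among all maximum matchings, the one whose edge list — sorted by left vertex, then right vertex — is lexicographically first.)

|M| = 6 (so the lex-smallest maximum matching has 6 edges)
process left vertices in ascending order; for each, take the smallest-labelled available neighbour that still permits 6 edges overall, or leave it unmatched if none does
lex-smallest matching: {1-2, 8-4, 12-3, 13-0, 14-6, 16-15}

Lex-smallest maximum matching: {(1,2), (8,4), (12,3), (13,0), (14,6), (16,15)}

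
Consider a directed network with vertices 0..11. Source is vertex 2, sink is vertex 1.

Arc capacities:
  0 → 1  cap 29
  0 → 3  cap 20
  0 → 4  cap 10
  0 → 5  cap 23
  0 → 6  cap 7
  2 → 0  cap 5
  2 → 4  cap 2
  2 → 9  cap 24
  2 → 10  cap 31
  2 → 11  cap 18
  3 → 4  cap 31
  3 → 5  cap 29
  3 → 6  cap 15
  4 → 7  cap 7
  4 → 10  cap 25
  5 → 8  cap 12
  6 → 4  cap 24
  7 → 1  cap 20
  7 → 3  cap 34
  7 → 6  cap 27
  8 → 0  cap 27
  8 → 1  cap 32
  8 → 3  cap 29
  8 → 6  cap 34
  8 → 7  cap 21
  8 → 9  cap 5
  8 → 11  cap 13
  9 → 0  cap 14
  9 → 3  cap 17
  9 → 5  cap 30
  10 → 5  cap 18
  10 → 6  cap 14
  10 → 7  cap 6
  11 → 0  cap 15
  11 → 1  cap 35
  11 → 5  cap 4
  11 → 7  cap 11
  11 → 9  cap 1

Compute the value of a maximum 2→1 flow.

augment #1: 2→0→1 bottleneck 5, total now 5
augment #2: 2→11→1 bottleneck 18, total now 23
augment #3: 2→4→7→1 bottleneck 2, total now 25
augment #4: 2→9→0→1 bottleneck 14, total now 39
augment #5: 2→10→7→1 bottleneck 6, total now 45
augment #6: 2→9→5→8→1 bottleneck 10, total now 55
augment #7: 2→10→5→8→1 bottleneck 2, total now 57
augment #8: 2→10→6→4→7→1 bottleneck 5, total now 62

Maximum flow value: 62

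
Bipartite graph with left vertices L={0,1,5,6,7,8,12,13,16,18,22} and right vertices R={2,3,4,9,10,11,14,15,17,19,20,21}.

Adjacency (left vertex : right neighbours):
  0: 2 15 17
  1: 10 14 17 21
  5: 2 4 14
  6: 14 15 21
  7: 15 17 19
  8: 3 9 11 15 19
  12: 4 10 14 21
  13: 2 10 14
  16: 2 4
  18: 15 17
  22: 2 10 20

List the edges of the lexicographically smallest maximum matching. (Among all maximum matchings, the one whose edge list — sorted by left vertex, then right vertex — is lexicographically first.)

|M| = 10 (so the lex-smallest maximum matching has 10 edges)
process left vertices in ascending order; for each, take the smallest-labelled available neighbour that still permits 10 edges overall, or leave it unmatched if none does
lex-smallest matching: {0-2, 1-10, 5-4, 6-15, 7-19, 8-3, 12-21, 13-14, 18-17, 22-20}

Lex-smallest maximum matching: {(0,2), (1,10), (5,4), (6,15), (7,19), (8,3), (12,21), (13,14), (18,17), (22,20)}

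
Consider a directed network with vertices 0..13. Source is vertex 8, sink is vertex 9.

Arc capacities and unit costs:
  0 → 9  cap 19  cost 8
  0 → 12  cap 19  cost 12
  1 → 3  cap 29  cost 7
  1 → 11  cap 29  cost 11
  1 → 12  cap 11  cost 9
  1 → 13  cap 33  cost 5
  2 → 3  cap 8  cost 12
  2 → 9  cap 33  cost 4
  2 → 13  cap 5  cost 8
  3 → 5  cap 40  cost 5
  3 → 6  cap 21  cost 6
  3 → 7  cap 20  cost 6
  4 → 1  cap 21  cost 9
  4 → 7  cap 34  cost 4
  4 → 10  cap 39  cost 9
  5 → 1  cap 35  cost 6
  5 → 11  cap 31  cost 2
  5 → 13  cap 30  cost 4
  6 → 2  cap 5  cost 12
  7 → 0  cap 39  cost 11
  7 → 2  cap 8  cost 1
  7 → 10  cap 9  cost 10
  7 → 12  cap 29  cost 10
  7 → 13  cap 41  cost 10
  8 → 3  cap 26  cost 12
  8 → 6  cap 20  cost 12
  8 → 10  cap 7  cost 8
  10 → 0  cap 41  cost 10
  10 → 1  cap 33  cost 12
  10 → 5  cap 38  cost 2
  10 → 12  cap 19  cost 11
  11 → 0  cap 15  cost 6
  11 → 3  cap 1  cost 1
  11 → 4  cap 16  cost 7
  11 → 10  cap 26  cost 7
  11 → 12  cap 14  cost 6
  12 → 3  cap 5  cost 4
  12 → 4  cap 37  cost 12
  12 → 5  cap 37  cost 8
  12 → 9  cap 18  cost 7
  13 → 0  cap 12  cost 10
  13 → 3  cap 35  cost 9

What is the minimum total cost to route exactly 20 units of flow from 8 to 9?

Minimum cost for 20 units: 499

shortest-cost path #1: 8→3→7→2→9 push 8 @ unit cost 23 (adds 184)
shortest-cost path #2: 8→10→5→11→12→9 push 7 @ unit cost 25 (adds 175)
shortest-cost path #3: 8→6→2→9 push 5 @ unit cost 28 (adds 140)
total cost = 499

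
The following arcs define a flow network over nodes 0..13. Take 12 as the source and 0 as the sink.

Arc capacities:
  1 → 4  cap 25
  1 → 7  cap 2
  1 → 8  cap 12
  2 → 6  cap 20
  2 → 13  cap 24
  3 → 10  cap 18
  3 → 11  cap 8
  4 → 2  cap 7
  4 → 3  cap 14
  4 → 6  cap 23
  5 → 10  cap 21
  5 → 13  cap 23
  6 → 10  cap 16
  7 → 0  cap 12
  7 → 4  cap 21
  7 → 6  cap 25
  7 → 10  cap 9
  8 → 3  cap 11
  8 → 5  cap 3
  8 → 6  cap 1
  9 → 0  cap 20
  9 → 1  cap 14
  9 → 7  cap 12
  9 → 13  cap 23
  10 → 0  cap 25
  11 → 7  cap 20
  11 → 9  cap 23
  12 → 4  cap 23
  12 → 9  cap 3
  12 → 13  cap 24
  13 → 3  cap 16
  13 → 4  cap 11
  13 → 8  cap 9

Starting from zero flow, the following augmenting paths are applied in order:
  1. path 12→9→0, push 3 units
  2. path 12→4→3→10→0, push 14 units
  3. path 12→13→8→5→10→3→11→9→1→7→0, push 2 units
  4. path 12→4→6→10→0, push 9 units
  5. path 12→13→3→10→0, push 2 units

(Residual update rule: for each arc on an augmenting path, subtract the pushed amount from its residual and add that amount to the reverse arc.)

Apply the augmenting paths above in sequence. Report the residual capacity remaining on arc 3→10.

Residual capacity of (3,10): 4

after path 1 (12→9→0, push 3): res(3,10)=18
after path 2 (12→4→3→10→0, push 14): res(3,10)=4
after path 3 (12→13→8→5→10→3→11→9→1→7→0, push 2): res(3,10)=6
after path 4 (12→4→6→10→0, push 9): res(3,10)=6
after path 5 (12→13→3→10→0, push 2): res(3,10)=4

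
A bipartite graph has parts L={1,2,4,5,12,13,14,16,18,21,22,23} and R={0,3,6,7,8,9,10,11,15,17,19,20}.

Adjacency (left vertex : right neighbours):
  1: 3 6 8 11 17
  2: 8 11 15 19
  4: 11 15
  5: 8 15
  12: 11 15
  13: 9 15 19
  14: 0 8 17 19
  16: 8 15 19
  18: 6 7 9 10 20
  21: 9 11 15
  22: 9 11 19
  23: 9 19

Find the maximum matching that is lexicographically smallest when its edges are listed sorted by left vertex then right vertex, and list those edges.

Lex-smallest maximum matching: {(1,3), (2,8), (4,11), (5,15), (13,9), (14,0), (16,19), (18,6)}

|M| = 8 (so the lex-smallest maximum matching has 8 edges)
process left vertices in ascending order; for each, take the smallest-labelled available neighbour that still permits 8 edges overall, or leave it unmatched if none does
lex-smallest matching: {1-3, 2-8, 4-11, 5-15, 13-9, 14-0, 16-19, 18-6}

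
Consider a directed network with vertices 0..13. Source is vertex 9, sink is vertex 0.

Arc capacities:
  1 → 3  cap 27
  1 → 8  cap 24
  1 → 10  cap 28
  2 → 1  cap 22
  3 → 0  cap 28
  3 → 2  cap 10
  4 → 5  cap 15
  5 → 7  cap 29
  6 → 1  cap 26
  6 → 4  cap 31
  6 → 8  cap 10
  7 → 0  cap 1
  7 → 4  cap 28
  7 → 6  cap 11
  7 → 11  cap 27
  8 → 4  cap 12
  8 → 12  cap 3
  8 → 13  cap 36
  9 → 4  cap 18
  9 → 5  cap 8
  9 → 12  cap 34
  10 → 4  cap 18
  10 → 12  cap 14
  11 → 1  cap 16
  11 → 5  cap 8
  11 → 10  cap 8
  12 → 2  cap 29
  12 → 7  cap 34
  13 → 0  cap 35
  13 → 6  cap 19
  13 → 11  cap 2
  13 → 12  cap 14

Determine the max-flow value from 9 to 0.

Maximum flow value: 50

augment #1: 9→5→7→0 bottleneck 1, total now 1
augment #2: 9→12→2→1→3→0 bottleneck 22, total now 23
augment #3: 9→5→7→6→1→3→0 bottleneck 5, total now 28
augment #4: 9→5→7→6→8→13→0 bottleneck 2, total now 30
augment #5: 9→12→7→6→8→13→0 bottleneck 4, total now 34
augment #6: 9→12→7→11→1→8→13→0 bottleneck 8, total now 42
augment #7: 9→4→5→7→11→1→8→13→0 bottleneck 8, total now 50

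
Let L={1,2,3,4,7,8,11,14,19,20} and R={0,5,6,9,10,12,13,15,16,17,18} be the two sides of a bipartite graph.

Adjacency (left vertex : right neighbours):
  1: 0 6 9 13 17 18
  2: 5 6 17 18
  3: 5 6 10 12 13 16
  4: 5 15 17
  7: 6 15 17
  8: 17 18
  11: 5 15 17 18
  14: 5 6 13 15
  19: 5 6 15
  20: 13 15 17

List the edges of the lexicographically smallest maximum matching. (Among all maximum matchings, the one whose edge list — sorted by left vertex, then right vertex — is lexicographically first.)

|M| = 8 (so the lex-smallest maximum matching has 8 edges)
process left vertices in ascending order; for each, take the smallest-labelled available neighbour that still permits 8 edges overall, or leave it unmatched if none does
lex-smallest matching: {1-0, 2-5, 3-10, 4-15, 7-6, 8-17, 11-18, 14-13}

Lex-smallest maximum matching: {(1,0), (2,5), (3,10), (4,15), (7,6), (8,17), (11,18), (14,13)}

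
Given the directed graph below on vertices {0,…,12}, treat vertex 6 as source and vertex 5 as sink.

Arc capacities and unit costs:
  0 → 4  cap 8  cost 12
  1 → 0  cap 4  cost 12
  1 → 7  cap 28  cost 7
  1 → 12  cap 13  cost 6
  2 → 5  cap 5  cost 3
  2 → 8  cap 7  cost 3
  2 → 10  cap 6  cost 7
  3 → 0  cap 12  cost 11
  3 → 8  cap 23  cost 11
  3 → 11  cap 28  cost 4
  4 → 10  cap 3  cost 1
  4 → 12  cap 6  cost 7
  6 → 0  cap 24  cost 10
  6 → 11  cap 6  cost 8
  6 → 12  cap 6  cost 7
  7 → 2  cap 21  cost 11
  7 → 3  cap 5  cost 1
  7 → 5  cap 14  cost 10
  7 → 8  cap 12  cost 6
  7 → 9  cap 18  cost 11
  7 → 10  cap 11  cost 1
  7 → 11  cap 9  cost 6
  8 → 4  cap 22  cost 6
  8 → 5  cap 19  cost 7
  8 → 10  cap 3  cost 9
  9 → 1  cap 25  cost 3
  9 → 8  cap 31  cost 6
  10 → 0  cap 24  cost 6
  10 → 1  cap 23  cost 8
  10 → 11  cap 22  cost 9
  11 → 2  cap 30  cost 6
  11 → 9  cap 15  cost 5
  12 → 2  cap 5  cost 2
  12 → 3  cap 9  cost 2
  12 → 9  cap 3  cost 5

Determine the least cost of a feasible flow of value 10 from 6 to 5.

shortest-cost path #1: 6→12→2→5 push 5 @ unit cost 12 (adds 60)
shortest-cost path #2: 6→11→2→8→5 push 5 @ unit cost 24 (adds 120)
total cost = 180

Minimum cost for 10 units: 180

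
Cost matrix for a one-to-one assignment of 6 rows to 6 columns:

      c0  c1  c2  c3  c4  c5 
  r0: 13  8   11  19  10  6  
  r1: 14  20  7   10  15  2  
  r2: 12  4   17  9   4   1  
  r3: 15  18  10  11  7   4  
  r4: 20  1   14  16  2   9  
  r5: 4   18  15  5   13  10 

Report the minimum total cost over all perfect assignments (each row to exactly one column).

Minimum assignment cost: 33

one of 3 optimal assignments: row0→col1 (cost 8), row1→col2 (cost 7), row2→col5 (cost 1), row3→col3 (cost 11), row4→col4 (cost 2), row5→col0 (cost 4)
total = 8 + 7 + 1 + 11 + 2 + 4 = 33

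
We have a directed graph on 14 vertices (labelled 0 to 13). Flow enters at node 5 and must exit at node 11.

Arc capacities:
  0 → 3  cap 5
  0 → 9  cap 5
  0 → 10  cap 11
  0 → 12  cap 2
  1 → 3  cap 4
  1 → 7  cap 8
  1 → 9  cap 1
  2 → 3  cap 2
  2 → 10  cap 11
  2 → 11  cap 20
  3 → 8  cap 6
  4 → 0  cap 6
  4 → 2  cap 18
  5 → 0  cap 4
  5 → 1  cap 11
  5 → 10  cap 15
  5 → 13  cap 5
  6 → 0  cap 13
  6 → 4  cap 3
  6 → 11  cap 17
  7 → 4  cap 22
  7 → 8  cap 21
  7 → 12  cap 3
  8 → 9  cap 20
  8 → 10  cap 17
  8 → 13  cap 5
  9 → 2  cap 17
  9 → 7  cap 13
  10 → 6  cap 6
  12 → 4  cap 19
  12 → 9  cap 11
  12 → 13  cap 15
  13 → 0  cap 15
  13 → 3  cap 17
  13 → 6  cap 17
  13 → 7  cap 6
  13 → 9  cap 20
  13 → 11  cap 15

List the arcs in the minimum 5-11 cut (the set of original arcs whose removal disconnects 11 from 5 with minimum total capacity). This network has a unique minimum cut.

augment #1: 5→13→11 push 5
augment #2: 5→10→6→11 push 6
augment #3: 5→0→9→2→11 push 4
augment #4: 5→1→9→2→11 push 1
augment #5: 5→1→3→8→13→11 push 4
augment #6: 5→1→7→4→2→11 push 6
max flow = 26; residual-reachable set from 5 gives S-side
cut edges (S→T): {(5,0), (5,1), (5,13), (10,6)} total cap 26

Min-cut arcs: {(5,0), (5,1), (5,13), (10,6)} (total capacity 26)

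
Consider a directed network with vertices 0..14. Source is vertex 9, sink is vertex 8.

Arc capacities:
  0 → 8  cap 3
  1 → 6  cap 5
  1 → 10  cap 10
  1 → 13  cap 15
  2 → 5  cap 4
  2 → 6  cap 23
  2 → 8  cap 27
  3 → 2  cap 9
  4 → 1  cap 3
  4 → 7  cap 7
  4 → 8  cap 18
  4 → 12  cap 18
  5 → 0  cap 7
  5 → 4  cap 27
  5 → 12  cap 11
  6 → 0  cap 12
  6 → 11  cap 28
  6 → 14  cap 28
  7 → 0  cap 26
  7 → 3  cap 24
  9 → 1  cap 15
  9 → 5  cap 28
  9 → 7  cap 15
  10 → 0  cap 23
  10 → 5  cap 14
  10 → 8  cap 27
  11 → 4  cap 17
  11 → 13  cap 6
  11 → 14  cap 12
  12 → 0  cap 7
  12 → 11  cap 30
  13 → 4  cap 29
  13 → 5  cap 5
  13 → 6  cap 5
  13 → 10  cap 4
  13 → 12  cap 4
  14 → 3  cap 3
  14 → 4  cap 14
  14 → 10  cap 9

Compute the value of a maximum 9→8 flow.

Maximum flow value: 53

augment #1: 9→1→10→8 bottleneck 10, total now 10
augment #2: 9→5→0→8 bottleneck 3, total now 13
augment #3: 9→5→4→8 bottleneck 18, total now 31
augment #4: 9→1→13→10→8 bottleneck 4, total now 35
augment #5: 9→7→3→2→8 bottleneck 9, total now 44
augment #6: 9→1→6→14→10→8 bottleneck 1, total now 45
augment #7: 9→5→12→11→14→10→8 bottleneck 7, total now 52
augment #8: 9→7→0→5→12→11→14→10→8 bottleneck 1, total now 53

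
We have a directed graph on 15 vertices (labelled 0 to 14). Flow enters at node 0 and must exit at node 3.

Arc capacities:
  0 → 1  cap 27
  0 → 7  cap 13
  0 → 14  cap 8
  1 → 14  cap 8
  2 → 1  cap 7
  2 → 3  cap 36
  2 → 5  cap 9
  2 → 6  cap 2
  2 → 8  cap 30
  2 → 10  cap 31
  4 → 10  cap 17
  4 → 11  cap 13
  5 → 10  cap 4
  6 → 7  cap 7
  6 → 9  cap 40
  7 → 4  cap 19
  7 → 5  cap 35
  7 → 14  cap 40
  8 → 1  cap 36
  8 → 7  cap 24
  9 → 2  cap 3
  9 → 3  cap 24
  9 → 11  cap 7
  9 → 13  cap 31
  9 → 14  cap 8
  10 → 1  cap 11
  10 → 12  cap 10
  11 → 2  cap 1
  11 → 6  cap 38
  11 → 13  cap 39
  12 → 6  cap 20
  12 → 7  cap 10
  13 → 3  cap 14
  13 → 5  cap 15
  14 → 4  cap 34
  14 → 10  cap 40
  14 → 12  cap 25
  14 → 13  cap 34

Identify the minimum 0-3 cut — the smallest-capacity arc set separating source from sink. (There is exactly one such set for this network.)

Min-cut arcs: {(0,7), (0,14), (1,14)} (total capacity 29)

augment #1: 0→14→13→3 push 8
augment #2: 0→1→14→13→3 push 6
augment #3: 0→7→4→11→2→3 push 1
augment #4: 0→1→14→12→6→9→3 push 2
augment #5: 0→7→4→11→6→9→3 push 12
max flow = 29; residual-reachable set from 0 gives S-side
cut edges (S→T): {(0,7), (0,14), (1,14)} total cap 29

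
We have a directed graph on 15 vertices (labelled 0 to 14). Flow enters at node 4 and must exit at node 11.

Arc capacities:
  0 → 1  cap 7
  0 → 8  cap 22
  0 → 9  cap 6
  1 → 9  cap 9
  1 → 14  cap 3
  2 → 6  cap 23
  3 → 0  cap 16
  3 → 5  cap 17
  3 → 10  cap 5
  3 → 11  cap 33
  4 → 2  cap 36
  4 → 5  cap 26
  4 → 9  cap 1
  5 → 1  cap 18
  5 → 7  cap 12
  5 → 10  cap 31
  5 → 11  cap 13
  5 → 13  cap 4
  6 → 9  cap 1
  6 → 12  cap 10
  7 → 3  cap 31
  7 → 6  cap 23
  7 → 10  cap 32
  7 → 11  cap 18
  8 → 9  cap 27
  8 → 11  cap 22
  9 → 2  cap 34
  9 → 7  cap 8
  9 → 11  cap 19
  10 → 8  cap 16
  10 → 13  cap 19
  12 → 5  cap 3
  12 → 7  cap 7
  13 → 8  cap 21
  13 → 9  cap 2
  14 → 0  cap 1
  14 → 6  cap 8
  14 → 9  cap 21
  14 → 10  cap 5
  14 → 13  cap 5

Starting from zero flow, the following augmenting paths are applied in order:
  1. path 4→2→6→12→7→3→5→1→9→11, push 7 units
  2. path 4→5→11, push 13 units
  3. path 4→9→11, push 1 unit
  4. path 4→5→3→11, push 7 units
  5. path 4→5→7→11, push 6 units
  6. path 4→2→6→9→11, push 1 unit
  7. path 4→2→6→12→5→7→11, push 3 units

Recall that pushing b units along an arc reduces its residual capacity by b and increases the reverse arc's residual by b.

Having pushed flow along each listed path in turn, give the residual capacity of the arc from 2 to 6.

Residual capacity of (2,6): 12

after path 1 (4→2→6→12→7→3→5→1→9→11, push 7): res(2,6)=16
after path 2 (4→5→11, push 13): res(2,6)=16
after path 3 (4→9→11, push 1): res(2,6)=16
after path 4 (4→5→3→11, push 7): res(2,6)=16
after path 5 (4→5→7→11, push 6): res(2,6)=16
after path 6 (4→2→6→9→11, push 1): res(2,6)=15
after path 7 (4→2→6→12→5→7→11, push 3): res(2,6)=12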